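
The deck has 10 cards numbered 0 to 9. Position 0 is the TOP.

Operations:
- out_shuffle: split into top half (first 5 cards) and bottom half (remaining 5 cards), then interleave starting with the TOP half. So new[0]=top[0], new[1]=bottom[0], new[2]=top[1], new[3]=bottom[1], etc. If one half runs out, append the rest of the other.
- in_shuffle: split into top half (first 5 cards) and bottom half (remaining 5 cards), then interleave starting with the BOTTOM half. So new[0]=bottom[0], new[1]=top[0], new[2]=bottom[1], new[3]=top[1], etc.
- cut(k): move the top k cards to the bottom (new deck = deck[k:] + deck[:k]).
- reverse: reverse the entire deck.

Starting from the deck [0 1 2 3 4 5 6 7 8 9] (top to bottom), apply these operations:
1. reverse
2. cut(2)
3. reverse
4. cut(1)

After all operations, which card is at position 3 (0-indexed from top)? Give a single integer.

Answer: 2

Derivation:
After op 1 (reverse): [9 8 7 6 5 4 3 2 1 0]
After op 2 (cut(2)): [7 6 5 4 3 2 1 0 9 8]
After op 3 (reverse): [8 9 0 1 2 3 4 5 6 7]
After op 4 (cut(1)): [9 0 1 2 3 4 5 6 7 8]
Position 3: card 2.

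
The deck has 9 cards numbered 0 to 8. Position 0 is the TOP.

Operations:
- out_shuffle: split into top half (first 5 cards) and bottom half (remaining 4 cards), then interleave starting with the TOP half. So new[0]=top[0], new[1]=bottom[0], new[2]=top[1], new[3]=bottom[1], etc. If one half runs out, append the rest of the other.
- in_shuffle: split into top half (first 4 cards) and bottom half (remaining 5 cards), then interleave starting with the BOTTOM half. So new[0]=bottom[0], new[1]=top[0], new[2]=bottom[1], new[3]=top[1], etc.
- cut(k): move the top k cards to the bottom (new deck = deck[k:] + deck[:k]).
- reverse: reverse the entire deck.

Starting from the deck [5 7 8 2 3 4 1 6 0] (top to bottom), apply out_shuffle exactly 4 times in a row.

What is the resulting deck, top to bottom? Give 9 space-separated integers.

Answer: 5 3 0 2 6 8 1 7 4

Derivation:
After op 1 (out_shuffle): [5 4 7 1 8 6 2 0 3]
After op 2 (out_shuffle): [5 6 4 2 7 0 1 3 8]
After op 3 (out_shuffle): [5 0 6 1 4 3 2 8 7]
After op 4 (out_shuffle): [5 3 0 2 6 8 1 7 4]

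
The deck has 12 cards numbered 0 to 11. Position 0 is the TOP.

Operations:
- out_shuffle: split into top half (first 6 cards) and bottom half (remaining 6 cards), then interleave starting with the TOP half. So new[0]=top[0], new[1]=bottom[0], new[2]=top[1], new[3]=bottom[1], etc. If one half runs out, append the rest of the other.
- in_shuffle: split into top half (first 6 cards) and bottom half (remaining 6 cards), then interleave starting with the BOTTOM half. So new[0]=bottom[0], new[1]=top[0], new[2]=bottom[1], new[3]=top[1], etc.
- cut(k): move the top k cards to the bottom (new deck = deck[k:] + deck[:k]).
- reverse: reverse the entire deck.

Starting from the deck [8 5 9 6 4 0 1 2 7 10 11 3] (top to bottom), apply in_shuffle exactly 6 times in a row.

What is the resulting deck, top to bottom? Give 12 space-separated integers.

After op 1 (in_shuffle): [1 8 2 5 7 9 10 6 11 4 3 0]
After op 2 (in_shuffle): [10 1 6 8 11 2 4 5 3 7 0 9]
After op 3 (in_shuffle): [4 10 5 1 3 6 7 8 0 11 9 2]
After op 4 (in_shuffle): [7 4 8 10 0 5 11 1 9 3 2 6]
After op 5 (in_shuffle): [11 7 1 4 9 8 3 10 2 0 6 5]
After op 6 (in_shuffle): [3 11 10 7 2 1 0 4 6 9 5 8]

Answer: 3 11 10 7 2 1 0 4 6 9 5 8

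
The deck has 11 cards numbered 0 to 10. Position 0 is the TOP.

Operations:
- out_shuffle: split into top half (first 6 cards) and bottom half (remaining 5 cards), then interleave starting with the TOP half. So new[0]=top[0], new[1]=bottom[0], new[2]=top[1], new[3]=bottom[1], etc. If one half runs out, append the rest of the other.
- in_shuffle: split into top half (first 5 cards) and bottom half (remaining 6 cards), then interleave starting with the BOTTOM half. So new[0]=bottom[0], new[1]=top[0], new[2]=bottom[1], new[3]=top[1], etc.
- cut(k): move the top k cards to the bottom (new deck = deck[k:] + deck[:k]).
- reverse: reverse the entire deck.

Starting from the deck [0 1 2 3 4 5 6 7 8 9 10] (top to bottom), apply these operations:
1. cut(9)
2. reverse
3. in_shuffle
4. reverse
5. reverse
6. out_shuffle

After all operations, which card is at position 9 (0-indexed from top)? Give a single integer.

After op 1 (cut(9)): [9 10 0 1 2 3 4 5 6 7 8]
After op 2 (reverse): [8 7 6 5 4 3 2 1 0 10 9]
After op 3 (in_shuffle): [3 8 2 7 1 6 0 5 10 4 9]
After op 4 (reverse): [9 4 10 5 0 6 1 7 2 8 3]
After op 5 (reverse): [3 8 2 7 1 6 0 5 10 4 9]
After op 6 (out_shuffle): [3 0 8 5 2 10 7 4 1 9 6]
Position 9: card 9.

Answer: 9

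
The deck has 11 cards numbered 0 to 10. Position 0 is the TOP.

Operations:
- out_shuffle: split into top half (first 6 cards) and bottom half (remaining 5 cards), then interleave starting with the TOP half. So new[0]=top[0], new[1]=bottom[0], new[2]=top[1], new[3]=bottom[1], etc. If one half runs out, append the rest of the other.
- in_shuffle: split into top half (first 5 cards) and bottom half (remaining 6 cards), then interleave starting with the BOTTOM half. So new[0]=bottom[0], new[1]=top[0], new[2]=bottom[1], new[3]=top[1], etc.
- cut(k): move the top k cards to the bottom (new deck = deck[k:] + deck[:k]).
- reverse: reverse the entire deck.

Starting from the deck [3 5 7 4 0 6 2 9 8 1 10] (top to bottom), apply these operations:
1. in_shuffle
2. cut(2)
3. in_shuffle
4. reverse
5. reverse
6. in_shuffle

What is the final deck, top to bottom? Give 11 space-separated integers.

After op 1 (in_shuffle): [6 3 2 5 9 7 8 4 1 0 10]
After op 2 (cut(2)): [2 5 9 7 8 4 1 0 10 6 3]
After op 3 (in_shuffle): [4 2 1 5 0 9 10 7 6 8 3]
After op 4 (reverse): [3 8 6 7 10 9 0 5 1 2 4]
After op 5 (reverse): [4 2 1 5 0 9 10 7 6 8 3]
After op 6 (in_shuffle): [9 4 10 2 7 1 6 5 8 0 3]

Answer: 9 4 10 2 7 1 6 5 8 0 3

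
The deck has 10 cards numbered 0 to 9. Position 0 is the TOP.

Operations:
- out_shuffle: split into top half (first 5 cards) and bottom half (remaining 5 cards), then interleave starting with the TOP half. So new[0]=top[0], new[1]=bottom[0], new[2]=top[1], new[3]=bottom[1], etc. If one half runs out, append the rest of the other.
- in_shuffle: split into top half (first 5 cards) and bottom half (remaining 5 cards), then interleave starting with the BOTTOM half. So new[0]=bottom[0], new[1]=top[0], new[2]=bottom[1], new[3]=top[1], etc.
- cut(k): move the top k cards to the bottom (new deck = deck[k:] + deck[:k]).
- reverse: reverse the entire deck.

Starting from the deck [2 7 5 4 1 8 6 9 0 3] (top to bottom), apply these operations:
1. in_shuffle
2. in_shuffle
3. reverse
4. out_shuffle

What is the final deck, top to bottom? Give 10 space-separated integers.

Answer: 9 4 1 2 7 0 3 8 6 5

Derivation:
After op 1 (in_shuffle): [8 2 6 7 9 5 0 4 3 1]
After op 2 (in_shuffle): [5 8 0 2 4 6 3 7 1 9]
After op 3 (reverse): [9 1 7 3 6 4 2 0 8 5]
After op 4 (out_shuffle): [9 4 1 2 7 0 3 8 6 5]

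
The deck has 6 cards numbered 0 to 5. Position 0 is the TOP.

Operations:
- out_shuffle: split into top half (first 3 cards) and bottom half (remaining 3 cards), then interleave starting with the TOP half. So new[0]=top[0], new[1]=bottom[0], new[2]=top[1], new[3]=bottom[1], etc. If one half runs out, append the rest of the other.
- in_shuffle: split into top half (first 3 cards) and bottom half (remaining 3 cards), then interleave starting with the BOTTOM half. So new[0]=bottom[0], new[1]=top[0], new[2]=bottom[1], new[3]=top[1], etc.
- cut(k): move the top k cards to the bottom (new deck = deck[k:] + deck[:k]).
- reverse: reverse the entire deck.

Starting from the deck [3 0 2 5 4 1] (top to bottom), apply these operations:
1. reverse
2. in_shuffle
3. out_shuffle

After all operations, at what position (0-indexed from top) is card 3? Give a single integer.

After op 1 (reverse): [1 4 5 2 0 3]
After op 2 (in_shuffle): [2 1 0 4 3 5]
After op 3 (out_shuffle): [2 4 1 3 0 5]
Card 3 is at position 3.

Answer: 3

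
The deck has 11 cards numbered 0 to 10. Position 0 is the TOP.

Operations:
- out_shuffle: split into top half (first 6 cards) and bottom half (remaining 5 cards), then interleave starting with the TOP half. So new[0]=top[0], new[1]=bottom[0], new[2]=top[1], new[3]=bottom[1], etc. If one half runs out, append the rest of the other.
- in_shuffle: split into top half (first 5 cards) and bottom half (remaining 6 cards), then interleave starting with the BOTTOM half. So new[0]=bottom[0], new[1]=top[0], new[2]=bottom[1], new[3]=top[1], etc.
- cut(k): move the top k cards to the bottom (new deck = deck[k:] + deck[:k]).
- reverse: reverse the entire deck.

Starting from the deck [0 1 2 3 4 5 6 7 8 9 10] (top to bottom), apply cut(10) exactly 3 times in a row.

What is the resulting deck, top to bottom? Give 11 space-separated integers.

Answer: 8 9 10 0 1 2 3 4 5 6 7

Derivation:
After op 1 (cut(10)): [10 0 1 2 3 4 5 6 7 8 9]
After op 2 (cut(10)): [9 10 0 1 2 3 4 5 6 7 8]
After op 3 (cut(10)): [8 9 10 0 1 2 3 4 5 6 7]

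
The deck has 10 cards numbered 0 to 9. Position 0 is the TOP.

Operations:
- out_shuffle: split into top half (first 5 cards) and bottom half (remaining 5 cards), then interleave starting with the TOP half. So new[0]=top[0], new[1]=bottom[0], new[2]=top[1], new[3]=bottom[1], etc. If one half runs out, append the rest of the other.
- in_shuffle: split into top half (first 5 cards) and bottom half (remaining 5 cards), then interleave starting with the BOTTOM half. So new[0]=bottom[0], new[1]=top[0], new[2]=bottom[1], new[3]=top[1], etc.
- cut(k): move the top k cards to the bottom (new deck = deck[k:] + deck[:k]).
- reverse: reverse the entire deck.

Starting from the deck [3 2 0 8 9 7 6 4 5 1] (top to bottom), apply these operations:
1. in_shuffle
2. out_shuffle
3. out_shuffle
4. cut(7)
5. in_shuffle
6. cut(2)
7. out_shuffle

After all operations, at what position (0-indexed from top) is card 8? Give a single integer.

After op 1 (in_shuffle): [7 3 6 2 4 0 5 8 1 9]
After op 2 (out_shuffle): [7 0 3 5 6 8 2 1 4 9]
After op 3 (out_shuffle): [7 8 0 2 3 1 5 4 6 9]
After op 4 (cut(7)): [4 6 9 7 8 0 2 3 1 5]
After op 5 (in_shuffle): [0 4 2 6 3 9 1 7 5 8]
After op 6 (cut(2)): [2 6 3 9 1 7 5 8 0 4]
After op 7 (out_shuffle): [2 7 6 5 3 8 9 0 1 4]
Card 8 is at position 5.

Answer: 5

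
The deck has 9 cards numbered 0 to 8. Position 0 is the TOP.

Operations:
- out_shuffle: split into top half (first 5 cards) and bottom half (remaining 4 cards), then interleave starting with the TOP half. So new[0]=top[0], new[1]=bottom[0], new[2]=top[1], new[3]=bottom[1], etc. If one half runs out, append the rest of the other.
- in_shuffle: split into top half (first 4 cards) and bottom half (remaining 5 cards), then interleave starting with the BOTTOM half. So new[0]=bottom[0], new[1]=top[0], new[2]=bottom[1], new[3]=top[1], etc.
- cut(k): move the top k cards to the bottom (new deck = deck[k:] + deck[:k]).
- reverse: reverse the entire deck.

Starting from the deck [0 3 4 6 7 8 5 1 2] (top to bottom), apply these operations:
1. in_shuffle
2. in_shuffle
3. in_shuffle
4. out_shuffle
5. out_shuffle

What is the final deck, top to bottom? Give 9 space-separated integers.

After op 1 (in_shuffle): [7 0 8 3 5 4 1 6 2]
After op 2 (in_shuffle): [5 7 4 0 1 8 6 3 2]
After op 3 (in_shuffle): [1 5 8 7 6 4 3 0 2]
After op 4 (out_shuffle): [1 4 5 3 8 0 7 2 6]
After op 5 (out_shuffle): [1 0 4 7 5 2 3 6 8]

Answer: 1 0 4 7 5 2 3 6 8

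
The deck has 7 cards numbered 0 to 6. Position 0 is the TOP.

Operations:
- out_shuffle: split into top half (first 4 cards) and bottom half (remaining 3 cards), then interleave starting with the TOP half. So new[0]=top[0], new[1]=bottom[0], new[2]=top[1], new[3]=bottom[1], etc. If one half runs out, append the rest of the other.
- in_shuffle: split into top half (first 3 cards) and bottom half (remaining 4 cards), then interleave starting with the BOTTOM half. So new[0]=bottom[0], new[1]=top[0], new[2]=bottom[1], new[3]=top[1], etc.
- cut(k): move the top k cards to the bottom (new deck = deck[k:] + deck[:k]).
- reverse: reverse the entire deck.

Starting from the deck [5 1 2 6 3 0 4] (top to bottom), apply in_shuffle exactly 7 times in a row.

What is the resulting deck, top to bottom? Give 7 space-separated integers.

Answer: 6 5 3 1 0 2 4

Derivation:
After op 1 (in_shuffle): [6 5 3 1 0 2 4]
After op 2 (in_shuffle): [1 6 0 5 2 3 4]
After op 3 (in_shuffle): [5 1 2 6 3 0 4]
After op 4 (in_shuffle): [6 5 3 1 0 2 4]
After op 5 (in_shuffle): [1 6 0 5 2 3 4]
After op 6 (in_shuffle): [5 1 2 6 3 0 4]
After op 7 (in_shuffle): [6 5 3 1 0 2 4]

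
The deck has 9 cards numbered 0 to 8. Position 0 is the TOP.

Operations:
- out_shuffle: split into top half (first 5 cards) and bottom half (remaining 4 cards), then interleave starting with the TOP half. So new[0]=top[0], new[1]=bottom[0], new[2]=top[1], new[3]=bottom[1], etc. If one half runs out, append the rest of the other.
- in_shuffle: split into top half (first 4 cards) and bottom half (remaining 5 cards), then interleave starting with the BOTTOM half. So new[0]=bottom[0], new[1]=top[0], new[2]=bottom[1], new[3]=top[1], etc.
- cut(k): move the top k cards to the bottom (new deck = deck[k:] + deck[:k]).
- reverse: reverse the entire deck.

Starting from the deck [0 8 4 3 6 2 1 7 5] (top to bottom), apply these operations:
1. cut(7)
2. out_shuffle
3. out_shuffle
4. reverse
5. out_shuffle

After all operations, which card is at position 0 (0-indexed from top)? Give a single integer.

Answer: 0

Derivation:
After op 1 (cut(7)): [7 5 0 8 4 3 6 2 1]
After op 2 (out_shuffle): [7 3 5 6 0 2 8 1 4]
After op 3 (out_shuffle): [7 2 3 8 5 1 6 4 0]
After op 4 (reverse): [0 4 6 1 5 8 3 2 7]
After op 5 (out_shuffle): [0 8 4 3 6 2 1 7 5]
Position 0: card 0.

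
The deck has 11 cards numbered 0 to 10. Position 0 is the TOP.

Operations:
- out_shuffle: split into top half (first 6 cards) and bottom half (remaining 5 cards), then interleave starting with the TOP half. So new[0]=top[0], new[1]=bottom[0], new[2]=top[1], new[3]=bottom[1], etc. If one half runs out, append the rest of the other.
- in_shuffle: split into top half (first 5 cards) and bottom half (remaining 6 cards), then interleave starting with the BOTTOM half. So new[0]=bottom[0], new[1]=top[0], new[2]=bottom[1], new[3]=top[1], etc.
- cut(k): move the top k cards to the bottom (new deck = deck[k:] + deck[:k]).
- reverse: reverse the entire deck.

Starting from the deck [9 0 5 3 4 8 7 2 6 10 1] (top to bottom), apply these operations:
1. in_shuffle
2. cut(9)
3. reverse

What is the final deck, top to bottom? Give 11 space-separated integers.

Answer: 10 3 6 5 2 0 7 9 8 1 4

Derivation:
After op 1 (in_shuffle): [8 9 7 0 2 5 6 3 10 4 1]
After op 2 (cut(9)): [4 1 8 9 7 0 2 5 6 3 10]
After op 3 (reverse): [10 3 6 5 2 0 7 9 8 1 4]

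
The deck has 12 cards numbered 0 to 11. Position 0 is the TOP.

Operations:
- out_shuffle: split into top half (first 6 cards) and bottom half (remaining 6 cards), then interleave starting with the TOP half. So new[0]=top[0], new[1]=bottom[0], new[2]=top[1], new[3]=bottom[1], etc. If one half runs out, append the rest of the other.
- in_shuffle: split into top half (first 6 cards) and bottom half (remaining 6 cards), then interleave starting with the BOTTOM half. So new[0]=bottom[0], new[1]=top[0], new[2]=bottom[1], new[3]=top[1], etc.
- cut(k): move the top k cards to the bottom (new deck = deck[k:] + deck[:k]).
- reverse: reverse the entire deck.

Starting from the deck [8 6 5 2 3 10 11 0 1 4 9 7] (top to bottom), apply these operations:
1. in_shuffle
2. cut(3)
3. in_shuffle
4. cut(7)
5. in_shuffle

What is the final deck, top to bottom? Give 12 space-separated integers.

After op 1 (in_shuffle): [11 8 0 6 1 5 4 2 9 3 7 10]
After op 2 (cut(3)): [6 1 5 4 2 9 3 7 10 11 8 0]
After op 3 (in_shuffle): [3 6 7 1 10 5 11 4 8 2 0 9]
After op 4 (cut(7)): [4 8 2 0 9 3 6 7 1 10 5 11]
After op 5 (in_shuffle): [6 4 7 8 1 2 10 0 5 9 11 3]

Answer: 6 4 7 8 1 2 10 0 5 9 11 3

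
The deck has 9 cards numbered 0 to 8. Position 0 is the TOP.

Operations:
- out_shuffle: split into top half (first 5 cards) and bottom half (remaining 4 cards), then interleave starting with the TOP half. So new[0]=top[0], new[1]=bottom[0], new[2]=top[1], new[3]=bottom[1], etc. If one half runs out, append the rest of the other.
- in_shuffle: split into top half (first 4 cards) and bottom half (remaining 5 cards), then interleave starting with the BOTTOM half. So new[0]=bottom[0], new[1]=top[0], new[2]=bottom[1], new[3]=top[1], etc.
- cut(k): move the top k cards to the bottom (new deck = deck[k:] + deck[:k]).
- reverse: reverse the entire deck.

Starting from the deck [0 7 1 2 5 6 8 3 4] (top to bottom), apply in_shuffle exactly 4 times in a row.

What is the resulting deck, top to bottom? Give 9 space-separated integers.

Answer: 2 3 1 8 7 6 0 5 4

Derivation:
After op 1 (in_shuffle): [5 0 6 7 8 1 3 2 4]
After op 2 (in_shuffle): [8 5 1 0 3 6 2 7 4]
After op 3 (in_shuffle): [3 8 6 5 2 1 7 0 4]
After op 4 (in_shuffle): [2 3 1 8 7 6 0 5 4]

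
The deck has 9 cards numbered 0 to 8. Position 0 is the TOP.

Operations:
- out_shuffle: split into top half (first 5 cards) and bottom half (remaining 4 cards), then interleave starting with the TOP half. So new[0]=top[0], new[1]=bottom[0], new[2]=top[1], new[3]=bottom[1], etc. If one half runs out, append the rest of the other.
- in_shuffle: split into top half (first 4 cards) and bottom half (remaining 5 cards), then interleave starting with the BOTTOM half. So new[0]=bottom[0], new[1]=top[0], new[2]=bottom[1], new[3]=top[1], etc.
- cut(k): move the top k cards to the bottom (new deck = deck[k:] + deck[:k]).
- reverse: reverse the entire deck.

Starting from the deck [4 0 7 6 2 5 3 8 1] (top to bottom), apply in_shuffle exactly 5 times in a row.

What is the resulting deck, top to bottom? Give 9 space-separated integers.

Answer: 0 6 5 8 4 7 2 3 1

Derivation:
After op 1 (in_shuffle): [2 4 5 0 3 7 8 6 1]
After op 2 (in_shuffle): [3 2 7 4 8 5 6 0 1]
After op 3 (in_shuffle): [8 3 5 2 6 7 0 4 1]
After op 4 (in_shuffle): [6 8 7 3 0 5 4 2 1]
After op 5 (in_shuffle): [0 6 5 8 4 7 2 3 1]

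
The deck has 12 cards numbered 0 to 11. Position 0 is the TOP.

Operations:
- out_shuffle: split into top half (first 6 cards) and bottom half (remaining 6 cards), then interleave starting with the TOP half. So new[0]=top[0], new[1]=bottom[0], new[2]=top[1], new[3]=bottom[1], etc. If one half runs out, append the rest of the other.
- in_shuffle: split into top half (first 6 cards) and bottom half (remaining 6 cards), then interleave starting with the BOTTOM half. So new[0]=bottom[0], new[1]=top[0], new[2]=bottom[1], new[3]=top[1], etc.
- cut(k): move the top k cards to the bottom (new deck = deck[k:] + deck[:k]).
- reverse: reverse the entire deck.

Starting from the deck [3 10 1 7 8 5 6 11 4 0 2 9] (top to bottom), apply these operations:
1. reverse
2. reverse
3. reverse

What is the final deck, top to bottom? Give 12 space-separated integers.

Answer: 9 2 0 4 11 6 5 8 7 1 10 3

Derivation:
After op 1 (reverse): [9 2 0 4 11 6 5 8 7 1 10 3]
After op 2 (reverse): [3 10 1 7 8 5 6 11 4 0 2 9]
After op 3 (reverse): [9 2 0 4 11 6 5 8 7 1 10 3]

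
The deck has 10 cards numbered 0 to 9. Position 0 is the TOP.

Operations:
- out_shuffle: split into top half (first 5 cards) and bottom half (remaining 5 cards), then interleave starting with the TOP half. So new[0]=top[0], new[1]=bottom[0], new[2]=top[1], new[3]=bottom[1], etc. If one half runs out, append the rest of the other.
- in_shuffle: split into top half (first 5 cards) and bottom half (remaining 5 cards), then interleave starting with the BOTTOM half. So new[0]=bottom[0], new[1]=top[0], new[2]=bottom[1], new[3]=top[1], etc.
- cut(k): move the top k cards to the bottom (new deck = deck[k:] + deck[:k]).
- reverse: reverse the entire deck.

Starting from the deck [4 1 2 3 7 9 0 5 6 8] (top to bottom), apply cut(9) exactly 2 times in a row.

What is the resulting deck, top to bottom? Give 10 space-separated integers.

After op 1 (cut(9)): [8 4 1 2 3 7 9 0 5 6]
After op 2 (cut(9)): [6 8 4 1 2 3 7 9 0 5]

Answer: 6 8 4 1 2 3 7 9 0 5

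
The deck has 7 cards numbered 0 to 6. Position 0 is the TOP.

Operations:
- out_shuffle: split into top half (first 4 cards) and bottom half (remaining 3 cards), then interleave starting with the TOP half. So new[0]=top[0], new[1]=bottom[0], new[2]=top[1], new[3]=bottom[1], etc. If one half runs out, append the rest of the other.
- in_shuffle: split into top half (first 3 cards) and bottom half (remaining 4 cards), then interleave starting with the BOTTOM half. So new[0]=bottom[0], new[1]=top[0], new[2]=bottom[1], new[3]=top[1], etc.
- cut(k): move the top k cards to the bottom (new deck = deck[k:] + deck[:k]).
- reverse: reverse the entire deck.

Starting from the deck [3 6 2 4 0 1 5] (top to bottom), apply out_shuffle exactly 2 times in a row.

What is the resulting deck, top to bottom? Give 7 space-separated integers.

Answer: 3 2 0 5 6 4 1

Derivation:
After op 1 (out_shuffle): [3 0 6 1 2 5 4]
After op 2 (out_shuffle): [3 2 0 5 6 4 1]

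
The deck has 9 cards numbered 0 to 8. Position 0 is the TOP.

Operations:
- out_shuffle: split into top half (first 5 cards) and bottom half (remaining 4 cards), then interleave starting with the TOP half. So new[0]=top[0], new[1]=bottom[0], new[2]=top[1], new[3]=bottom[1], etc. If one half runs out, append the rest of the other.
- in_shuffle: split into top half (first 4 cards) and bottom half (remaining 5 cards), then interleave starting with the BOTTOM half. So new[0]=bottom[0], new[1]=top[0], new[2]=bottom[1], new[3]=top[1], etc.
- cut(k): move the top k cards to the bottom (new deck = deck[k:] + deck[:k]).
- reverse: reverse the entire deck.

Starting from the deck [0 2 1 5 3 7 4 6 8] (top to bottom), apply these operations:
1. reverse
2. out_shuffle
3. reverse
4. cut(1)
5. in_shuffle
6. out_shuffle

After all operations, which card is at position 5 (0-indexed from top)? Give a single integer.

Answer: 4

Derivation:
After op 1 (reverse): [8 6 4 7 3 5 1 2 0]
After op 2 (out_shuffle): [8 5 6 1 4 2 7 0 3]
After op 3 (reverse): [3 0 7 2 4 1 6 5 8]
After op 4 (cut(1)): [0 7 2 4 1 6 5 8 3]
After op 5 (in_shuffle): [1 0 6 7 5 2 8 4 3]
After op 6 (out_shuffle): [1 2 0 8 6 4 7 3 5]
Position 5: card 4.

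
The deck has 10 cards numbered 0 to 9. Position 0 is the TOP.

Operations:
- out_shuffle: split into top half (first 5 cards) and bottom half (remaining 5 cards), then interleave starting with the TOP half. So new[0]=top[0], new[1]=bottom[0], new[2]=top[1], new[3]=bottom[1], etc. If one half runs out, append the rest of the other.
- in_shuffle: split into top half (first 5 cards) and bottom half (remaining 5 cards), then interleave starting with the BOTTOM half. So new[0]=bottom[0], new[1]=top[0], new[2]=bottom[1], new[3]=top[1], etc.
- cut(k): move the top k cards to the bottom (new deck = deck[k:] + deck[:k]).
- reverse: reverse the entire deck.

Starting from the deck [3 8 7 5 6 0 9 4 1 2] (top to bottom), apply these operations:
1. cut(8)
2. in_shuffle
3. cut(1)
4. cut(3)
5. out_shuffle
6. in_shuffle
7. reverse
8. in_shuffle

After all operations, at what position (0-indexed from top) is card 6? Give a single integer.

Answer: 0

Derivation:
After op 1 (cut(8)): [1 2 3 8 7 5 6 0 9 4]
After op 2 (in_shuffle): [5 1 6 2 0 3 9 8 4 7]
After op 3 (cut(1)): [1 6 2 0 3 9 8 4 7 5]
After op 4 (cut(3)): [0 3 9 8 4 7 5 1 6 2]
After op 5 (out_shuffle): [0 7 3 5 9 1 8 6 4 2]
After op 6 (in_shuffle): [1 0 8 7 6 3 4 5 2 9]
After op 7 (reverse): [9 2 5 4 3 6 7 8 0 1]
After op 8 (in_shuffle): [6 9 7 2 8 5 0 4 1 3]
Card 6 is at position 0.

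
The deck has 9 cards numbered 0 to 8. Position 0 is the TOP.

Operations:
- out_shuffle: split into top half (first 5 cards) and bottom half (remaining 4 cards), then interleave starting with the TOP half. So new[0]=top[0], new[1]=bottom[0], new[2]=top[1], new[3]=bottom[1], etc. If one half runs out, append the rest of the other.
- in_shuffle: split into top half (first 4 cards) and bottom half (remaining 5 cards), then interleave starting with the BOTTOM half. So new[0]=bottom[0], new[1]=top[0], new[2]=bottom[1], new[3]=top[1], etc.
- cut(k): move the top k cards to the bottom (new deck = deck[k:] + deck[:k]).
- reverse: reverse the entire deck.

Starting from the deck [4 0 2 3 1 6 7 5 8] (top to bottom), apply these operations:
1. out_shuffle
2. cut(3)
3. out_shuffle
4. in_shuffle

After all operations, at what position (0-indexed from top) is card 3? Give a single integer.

Answer: 4

Derivation:
After op 1 (out_shuffle): [4 6 0 7 2 5 3 8 1]
After op 2 (cut(3)): [7 2 5 3 8 1 4 6 0]
After op 3 (out_shuffle): [7 1 2 4 5 6 3 0 8]
After op 4 (in_shuffle): [5 7 6 1 3 2 0 4 8]
Card 3 is at position 4.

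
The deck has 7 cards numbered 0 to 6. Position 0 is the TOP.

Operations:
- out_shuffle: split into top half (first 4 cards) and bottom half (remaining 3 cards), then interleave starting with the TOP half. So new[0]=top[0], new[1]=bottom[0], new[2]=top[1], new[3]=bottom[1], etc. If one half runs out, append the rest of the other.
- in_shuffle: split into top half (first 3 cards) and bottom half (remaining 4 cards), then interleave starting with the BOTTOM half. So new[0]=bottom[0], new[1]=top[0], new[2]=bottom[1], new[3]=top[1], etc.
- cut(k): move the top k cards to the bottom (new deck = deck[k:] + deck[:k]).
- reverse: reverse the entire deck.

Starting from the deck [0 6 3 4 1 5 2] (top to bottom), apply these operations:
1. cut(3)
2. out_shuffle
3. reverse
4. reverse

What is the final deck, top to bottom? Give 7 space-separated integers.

Answer: 4 0 1 6 5 3 2

Derivation:
After op 1 (cut(3)): [4 1 5 2 0 6 3]
After op 2 (out_shuffle): [4 0 1 6 5 3 2]
After op 3 (reverse): [2 3 5 6 1 0 4]
After op 4 (reverse): [4 0 1 6 5 3 2]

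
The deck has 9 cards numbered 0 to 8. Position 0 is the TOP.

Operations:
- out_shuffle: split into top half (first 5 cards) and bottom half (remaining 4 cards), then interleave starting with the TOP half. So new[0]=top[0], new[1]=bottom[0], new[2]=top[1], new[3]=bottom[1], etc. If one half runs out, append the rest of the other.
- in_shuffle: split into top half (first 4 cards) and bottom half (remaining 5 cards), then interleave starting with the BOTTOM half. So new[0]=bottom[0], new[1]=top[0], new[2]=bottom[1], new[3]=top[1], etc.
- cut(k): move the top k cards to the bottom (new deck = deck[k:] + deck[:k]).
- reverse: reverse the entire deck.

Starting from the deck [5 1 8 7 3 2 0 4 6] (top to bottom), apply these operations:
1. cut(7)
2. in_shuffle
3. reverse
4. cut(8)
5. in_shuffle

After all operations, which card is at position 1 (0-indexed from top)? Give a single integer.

After op 1 (cut(7)): [4 6 5 1 8 7 3 2 0]
After op 2 (in_shuffle): [8 4 7 6 3 5 2 1 0]
After op 3 (reverse): [0 1 2 5 3 6 7 4 8]
After op 4 (cut(8)): [8 0 1 2 5 3 6 7 4]
After op 5 (in_shuffle): [5 8 3 0 6 1 7 2 4]
Position 1: card 8.

Answer: 8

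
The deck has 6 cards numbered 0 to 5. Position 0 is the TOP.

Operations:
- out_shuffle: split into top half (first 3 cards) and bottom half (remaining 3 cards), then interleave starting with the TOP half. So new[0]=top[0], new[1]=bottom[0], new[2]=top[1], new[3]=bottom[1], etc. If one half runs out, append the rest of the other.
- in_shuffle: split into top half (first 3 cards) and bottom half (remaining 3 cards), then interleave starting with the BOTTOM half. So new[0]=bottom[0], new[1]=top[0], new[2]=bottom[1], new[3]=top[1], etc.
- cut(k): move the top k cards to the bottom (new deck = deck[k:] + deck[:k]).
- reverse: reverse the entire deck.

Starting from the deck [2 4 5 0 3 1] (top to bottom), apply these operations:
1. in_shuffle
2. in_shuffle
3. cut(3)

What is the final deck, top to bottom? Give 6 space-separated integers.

After op 1 (in_shuffle): [0 2 3 4 1 5]
After op 2 (in_shuffle): [4 0 1 2 5 3]
After op 3 (cut(3)): [2 5 3 4 0 1]

Answer: 2 5 3 4 0 1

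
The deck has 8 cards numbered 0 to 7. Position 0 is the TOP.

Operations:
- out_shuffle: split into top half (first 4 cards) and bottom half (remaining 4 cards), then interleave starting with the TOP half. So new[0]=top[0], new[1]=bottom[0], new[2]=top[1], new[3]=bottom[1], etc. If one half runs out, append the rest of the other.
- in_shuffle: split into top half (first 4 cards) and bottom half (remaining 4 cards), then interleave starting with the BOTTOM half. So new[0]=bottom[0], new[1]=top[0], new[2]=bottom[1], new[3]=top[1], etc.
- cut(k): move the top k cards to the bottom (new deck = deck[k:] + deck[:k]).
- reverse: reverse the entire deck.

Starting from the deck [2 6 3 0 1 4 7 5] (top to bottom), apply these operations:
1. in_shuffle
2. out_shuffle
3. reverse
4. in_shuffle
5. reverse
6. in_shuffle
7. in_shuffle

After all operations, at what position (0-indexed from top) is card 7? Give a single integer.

After op 1 (in_shuffle): [1 2 4 6 7 3 5 0]
After op 2 (out_shuffle): [1 7 2 3 4 5 6 0]
After op 3 (reverse): [0 6 5 4 3 2 7 1]
After op 4 (in_shuffle): [3 0 2 6 7 5 1 4]
After op 5 (reverse): [4 1 5 7 6 2 0 3]
After op 6 (in_shuffle): [6 4 2 1 0 5 3 7]
After op 7 (in_shuffle): [0 6 5 4 3 2 7 1]
Card 7 is at position 6.

Answer: 6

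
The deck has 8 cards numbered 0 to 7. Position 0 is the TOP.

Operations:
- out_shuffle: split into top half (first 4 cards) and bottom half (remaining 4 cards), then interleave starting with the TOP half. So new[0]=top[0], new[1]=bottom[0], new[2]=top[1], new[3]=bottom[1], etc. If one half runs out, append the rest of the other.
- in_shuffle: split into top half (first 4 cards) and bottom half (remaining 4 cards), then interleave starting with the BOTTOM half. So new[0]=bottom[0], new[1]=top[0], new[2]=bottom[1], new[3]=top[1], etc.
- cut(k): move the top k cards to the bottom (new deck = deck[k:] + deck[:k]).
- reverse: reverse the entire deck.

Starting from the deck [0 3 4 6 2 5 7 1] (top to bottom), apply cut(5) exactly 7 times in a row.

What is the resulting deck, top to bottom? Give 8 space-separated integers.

Answer: 6 2 5 7 1 0 3 4

Derivation:
After op 1 (cut(5)): [5 7 1 0 3 4 6 2]
After op 2 (cut(5)): [4 6 2 5 7 1 0 3]
After op 3 (cut(5)): [1 0 3 4 6 2 5 7]
After op 4 (cut(5)): [2 5 7 1 0 3 4 6]
After op 5 (cut(5)): [3 4 6 2 5 7 1 0]
After op 6 (cut(5)): [7 1 0 3 4 6 2 5]
After op 7 (cut(5)): [6 2 5 7 1 0 3 4]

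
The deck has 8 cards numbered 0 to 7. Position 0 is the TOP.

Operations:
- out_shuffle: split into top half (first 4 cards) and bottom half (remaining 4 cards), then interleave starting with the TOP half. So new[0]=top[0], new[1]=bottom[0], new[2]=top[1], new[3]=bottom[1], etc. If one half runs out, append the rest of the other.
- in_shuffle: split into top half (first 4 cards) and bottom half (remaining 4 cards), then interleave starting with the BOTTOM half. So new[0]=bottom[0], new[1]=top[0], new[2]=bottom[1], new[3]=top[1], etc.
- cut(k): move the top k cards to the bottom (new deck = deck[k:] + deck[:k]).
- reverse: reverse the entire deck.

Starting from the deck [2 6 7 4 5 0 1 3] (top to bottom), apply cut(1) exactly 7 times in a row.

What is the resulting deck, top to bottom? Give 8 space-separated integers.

After op 1 (cut(1)): [6 7 4 5 0 1 3 2]
After op 2 (cut(1)): [7 4 5 0 1 3 2 6]
After op 3 (cut(1)): [4 5 0 1 3 2 6 7]
After op 4 (cut(1)): [5 0 1 3 2 6 7 4]
After op 5 (cut(1)): [0 1 3 2 6 7 4 5]
After op 6 (cut(1)): [1 3 2 6 7 4 5 0]
After op 7 (cut(1)): [3 2 6 7 4 5 0 1]

Answer: 3 2 6 7 4 5 0 1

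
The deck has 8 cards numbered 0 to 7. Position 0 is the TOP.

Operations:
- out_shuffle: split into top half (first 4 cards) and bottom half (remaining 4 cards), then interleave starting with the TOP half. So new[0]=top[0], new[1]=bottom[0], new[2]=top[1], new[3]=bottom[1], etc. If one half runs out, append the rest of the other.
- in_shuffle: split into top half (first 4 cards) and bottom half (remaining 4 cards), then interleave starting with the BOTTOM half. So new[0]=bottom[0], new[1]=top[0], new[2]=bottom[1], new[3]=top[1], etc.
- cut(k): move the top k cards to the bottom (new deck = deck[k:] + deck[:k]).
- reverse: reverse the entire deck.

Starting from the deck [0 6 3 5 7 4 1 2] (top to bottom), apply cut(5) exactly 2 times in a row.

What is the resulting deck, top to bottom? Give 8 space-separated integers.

After op 1 (cut(5)): [4 1 2 0 6 3 5 7]
After op 2 (cut(5)): [3 5 7 4 1 2 0 6]

Answer: 3 5 7 4 1 2 0 6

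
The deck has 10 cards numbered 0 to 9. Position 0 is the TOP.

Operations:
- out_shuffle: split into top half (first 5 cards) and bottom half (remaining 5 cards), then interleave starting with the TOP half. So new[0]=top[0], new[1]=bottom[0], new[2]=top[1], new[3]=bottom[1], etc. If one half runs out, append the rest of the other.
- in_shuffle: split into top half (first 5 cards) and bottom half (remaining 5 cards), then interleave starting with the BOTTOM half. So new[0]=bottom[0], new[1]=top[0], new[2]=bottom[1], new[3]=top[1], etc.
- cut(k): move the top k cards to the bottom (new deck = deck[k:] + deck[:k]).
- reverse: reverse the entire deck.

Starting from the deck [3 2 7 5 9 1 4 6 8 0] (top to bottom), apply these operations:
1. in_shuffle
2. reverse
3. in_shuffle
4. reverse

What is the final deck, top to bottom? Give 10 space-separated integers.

After op 1 (in_shuffle): [1 3 4 2 6 7 8 5 0 9]
After op 2 (reverse): [9 0 5 8 7 6 2 4 3 1]
After op 3 (in_shuffle): [6 9 2 0 4 5 3 8 1 7]
After op 4 (reverse): [7 1 8 3 5 4 0 2 9 6]

Answer: 7 1 8 3 5 4 0 2 9 6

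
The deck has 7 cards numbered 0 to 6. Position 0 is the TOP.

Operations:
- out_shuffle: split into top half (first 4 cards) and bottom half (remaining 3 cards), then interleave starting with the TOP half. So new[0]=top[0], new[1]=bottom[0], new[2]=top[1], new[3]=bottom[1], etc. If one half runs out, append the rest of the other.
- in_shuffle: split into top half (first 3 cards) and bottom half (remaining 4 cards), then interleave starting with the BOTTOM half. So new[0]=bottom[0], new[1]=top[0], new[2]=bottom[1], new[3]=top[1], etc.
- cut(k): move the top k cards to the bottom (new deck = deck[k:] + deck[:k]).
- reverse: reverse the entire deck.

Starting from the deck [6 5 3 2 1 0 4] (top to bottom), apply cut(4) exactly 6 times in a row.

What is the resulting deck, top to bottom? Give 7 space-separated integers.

After op 1 (cut(4)): [1 0 4 6 5 3 2]
After op 2 (cut(4)): [5 3 2 1 0 4 6]
After op 3 (cut(4)): [0 4 6 5 3 2 1]
After op 4 (cut(4)): [3 2 1 0 4 6 5]
After op 5 (cut(4)): [4 6 5 3 2 1 0]
After op 6 (cut(4)): [2 1 0 4 6 5 3]

Answer: 2 1 0 4 6 5 3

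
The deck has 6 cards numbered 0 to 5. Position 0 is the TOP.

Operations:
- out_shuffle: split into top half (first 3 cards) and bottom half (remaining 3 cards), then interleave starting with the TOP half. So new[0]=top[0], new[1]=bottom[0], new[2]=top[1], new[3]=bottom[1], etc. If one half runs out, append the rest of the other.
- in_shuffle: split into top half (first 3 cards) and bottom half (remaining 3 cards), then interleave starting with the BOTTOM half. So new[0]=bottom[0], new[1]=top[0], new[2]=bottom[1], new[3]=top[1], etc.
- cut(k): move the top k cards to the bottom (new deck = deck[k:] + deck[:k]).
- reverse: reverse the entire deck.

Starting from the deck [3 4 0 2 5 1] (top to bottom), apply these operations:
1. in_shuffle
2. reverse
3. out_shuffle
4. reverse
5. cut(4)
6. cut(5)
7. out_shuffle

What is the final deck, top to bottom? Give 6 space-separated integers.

Answer: 1 2 5 4 0 3

Derivation:
After op 1 (in_shuffle): [2 3 5 4 1 0]
After op 2 (reverse): [0 1 4 5 3 2]
After op 3 (out_shuffle): [0 5 1 3 4 2]
After op 4 (reverse): [2 4 3 1 5 0]
After op 5 (cut(4)): [5 0 2 4 3 1]
After op 6 (cut(5)): [1 5 0 2 4 3]
After op 7 (out_shuffle): [1 2 5 4 0 3]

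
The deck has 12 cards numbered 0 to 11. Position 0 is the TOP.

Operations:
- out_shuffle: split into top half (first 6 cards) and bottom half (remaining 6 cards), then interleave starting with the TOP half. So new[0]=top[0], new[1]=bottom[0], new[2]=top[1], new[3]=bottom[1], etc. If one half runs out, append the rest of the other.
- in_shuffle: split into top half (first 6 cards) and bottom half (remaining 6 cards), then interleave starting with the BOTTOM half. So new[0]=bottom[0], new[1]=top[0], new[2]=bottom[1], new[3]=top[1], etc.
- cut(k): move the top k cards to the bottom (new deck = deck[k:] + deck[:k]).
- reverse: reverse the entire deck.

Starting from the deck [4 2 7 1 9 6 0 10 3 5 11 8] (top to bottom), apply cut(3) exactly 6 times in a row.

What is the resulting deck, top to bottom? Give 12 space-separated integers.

After op 1 (cut(3)): [1 9 6 0 10 3 5 11 8 4 2 7]
After op 2 (cut(3)): [0 10 3 5 11 8 4 2 7 1 9 6]
After op 3 (cut(3)): [5 11 8 4 2 7 1 9 6 0 10 3]
After op 4 (cut(3)): [4 2 7 1 9 6 0 10 3 5 11 8]
After op 5 (cut(3)): [1 9 6 0 10 3 5 11 8 4 2 7]
After op 6 (cut(3)): [0 10 3 5 11 8 4 2 7 1 9 6]

Answer: 0 10 3 5 11 8 4 2 7 1 9 6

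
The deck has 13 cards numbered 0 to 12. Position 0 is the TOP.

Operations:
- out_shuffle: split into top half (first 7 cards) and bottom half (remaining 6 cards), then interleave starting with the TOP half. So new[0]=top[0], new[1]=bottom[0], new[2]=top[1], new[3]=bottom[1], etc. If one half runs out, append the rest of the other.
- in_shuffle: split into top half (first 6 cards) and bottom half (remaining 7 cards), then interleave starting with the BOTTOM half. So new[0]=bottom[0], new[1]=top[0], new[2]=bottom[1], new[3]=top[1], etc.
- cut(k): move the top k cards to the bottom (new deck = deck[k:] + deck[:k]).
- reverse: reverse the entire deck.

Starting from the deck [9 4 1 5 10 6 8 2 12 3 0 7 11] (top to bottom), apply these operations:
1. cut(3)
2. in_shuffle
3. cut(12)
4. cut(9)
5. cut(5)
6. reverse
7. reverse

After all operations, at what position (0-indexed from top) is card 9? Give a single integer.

Answer: 8

Derivation:
After op 1 (cut(3)): [5 10 6 8 2 12 3 0 7 11 9 4 1]
After op 2 (in_shuffle): [3 5 0 10 7 6 11 8 9 2 4 12 1]
After op 3 (cut(12)): [1 3 5 0 10 7 6 11 8 9 2 4 12]
After op 4 (cut(9)): [9 2 4 12 1 3 5 0 10 7 6 11 8]
After op 5 (cut(5)): [3 5 0 10 7 6 11 8 9 2 4 12 1]
After op 6 (reverse): [1 12 4 2 9 8 11 6 7 10 0 5 3]
After op 7 (reverse): [3 5 0 10 7 6 11 8 9 2 4 12 1]
Card 9 is at position 8.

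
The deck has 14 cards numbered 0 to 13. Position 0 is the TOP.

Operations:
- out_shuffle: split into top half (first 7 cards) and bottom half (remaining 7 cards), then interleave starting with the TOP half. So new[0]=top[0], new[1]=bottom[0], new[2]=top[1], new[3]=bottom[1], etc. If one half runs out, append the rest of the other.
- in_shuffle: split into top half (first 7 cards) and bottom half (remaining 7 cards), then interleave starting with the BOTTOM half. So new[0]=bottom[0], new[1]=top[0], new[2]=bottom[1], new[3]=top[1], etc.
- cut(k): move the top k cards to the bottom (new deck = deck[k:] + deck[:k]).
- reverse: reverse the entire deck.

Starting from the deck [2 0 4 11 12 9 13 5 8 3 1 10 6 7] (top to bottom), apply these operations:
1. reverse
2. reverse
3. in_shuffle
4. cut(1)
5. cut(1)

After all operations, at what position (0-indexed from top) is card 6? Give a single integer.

After op 1 (reverse): [7 6 10 1 3 8 5 13 9 12 11 4 0 2]
After op 2 (reverse): [2 0 4 11 12 9 13 5 8 3 1 10 6 7]
After op 3 (in_shuffle): [5 2 8 0 3 4 1 11 10 12 6 9 7 13]
After op 4 (cut(1)): [2 8 0 3 4 1 11 10 12 6 9 7 13 5]
After op 5 (cut(1)): [8 0 3 4 1 11 10 12 6 9 7 13 5 2]
Card 6 is at position 8.

Answer: 8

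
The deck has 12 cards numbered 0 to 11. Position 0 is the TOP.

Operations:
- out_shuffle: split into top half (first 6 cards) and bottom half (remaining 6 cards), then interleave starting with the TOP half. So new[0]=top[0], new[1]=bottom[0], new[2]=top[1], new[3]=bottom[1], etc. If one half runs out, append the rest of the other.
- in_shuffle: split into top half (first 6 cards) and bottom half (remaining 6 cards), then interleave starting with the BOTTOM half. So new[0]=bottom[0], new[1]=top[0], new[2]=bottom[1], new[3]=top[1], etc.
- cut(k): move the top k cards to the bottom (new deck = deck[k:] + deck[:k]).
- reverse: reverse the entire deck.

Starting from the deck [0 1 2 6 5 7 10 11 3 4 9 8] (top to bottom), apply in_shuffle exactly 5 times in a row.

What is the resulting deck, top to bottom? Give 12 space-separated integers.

Answer: 9 3 10 5 2 0 8 4 11 7 6 1

Derivation:
After op 1 (in_shuffle): [10 0 11 1 3 2 4 6 9 5 8 7]
After op 2 (in_shuffle): [4 10 6 0 9 11 5 1 8 3 7 2]
After op 3 (in_shuffle): [5 4 1 10 8 6 3 0 7 9 2 11]
After op 4 (in_shuffle): [3 5 0 4 7 1 9 10 2 8 11 6]
After op 5 (in_shuffle): [9 3 10 5 2 0 8 4 11 7 6 1]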